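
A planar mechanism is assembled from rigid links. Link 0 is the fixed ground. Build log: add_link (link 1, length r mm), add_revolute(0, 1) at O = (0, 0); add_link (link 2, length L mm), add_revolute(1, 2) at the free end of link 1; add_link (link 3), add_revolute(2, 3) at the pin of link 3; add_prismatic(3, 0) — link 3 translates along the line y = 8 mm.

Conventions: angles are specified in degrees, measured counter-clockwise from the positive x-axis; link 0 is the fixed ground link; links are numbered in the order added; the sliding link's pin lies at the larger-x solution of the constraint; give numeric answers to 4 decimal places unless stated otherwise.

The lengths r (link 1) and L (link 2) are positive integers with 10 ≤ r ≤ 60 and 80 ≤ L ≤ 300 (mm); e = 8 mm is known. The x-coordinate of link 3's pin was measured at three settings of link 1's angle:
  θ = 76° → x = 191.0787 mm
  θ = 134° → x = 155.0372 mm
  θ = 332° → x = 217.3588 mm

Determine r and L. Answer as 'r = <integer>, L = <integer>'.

constraint per measurement: (x − r cos θ)² + (r sin θ − e)² = L²
subtracting the θ₁ and θ₂ equations cancels the r² and L² terms:
r = (x₁² − x₂²) / (2[(x₁cos θ₁ + e sin θ₁) − (x₂cos θ₂ + e sin θ₂)]) = 40.0000 → r = 40
L² = (x₁ − r cos θ₁)² + (r sin θ₁ − e)² = 33855.9906 → L = 184.0000 → L = 184
check at θ₃=332°: x = 217.3588 (printed 217.3588) ✓

r = 40, L = 184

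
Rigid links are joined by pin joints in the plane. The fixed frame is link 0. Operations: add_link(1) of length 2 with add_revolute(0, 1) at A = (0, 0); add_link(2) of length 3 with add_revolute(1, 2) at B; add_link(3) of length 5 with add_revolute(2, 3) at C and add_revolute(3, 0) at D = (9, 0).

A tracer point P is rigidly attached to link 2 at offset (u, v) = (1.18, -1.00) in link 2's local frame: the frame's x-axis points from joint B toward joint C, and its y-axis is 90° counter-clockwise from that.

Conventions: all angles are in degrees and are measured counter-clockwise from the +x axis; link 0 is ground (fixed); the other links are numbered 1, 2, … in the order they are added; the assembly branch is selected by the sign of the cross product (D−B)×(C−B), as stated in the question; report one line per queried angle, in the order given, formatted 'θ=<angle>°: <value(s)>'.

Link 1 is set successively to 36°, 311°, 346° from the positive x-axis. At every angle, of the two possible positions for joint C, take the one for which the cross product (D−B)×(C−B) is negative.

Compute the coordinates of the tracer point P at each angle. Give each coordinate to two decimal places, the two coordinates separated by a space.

A=(0,0), D=(9.00,0)
θ=36°: B = A + 2.00·(cos36°, sin36°) = (1.6180, 1.1756)
θ=36°: |BD| = 7.4750
θ=36°: circle(B,3.00) ∩ circle(D,5.00): a=2.6673, h=1.3732
θ=36°:   candidates: C₊=(4.4681,2.1122) cross=10.265; C₋=(4.0361,-0.6000) cross=-10.265
θ=36°:   branch - wants cross < 0 → take C=(4.0361,-0.6000) (cross=-10.265)
θ=36°: ex = (C−B)/|BC| = (0.8060,-0.5919); ey = (0.5919,0.8060)
θ=36°: P = B + 1.18·ex + -1.00·ey = (1.9773,-0.3289)
θ=311°: B = A + 2.00·(cos311°, sin311°) = (1.3121, -1.5094)
θ=311°: |BD| = 7.8347
θ=311°: circle(B,3.00) ∩ circle(D,5.00): a=2.8962, h=0.7822
θ=311°:   candidates: C₊=(4.0034,-0.1839) cross=6.128; C₋=(4.3048,-1.7190) cross=-6.128
θ=311°:   branch - wants cross < 0 → take C=(4.3048,-1.7190) (cross=-6.128)
θ=311°: ex = (C−B)/|BC| = (0.9976,-0.0699); ey = (0.0699,0.9976)
θ=311°: P = B + 1.18·ex + -1.00·ey = (2.4194,-2.5894)
θ=346°: B = A + 2.00·(cos346°, sin346°) = (1.9406, -0.4838)
θ=346°: |BD| = 7.0760
θ=346°: circle(B,3.00) ∩ circle(D,5.00): a=2.4074, h=1.7901
θ=346°:   candidates: C₊=(4.2200,1.4667) cross=12.667; C₋=(4.4648,-2.1051) cross=-12.667
θ=346°:   branch - wants cross < 0 → take C=(4.4648,-2.1051) (cross=-12.667)
θ=346°: ex = (C−B)/|BC| = (0.8414,-0.5404); ey = (0.5404,0.8414)
θ=346°: P = B + 1.18·ex + -1.00·ey = (2.3930,-1.9629)

θ=36°: 1.98 -0.33
θ=311°: 2.42 -2.59
θ=346°: 2.39 -1.96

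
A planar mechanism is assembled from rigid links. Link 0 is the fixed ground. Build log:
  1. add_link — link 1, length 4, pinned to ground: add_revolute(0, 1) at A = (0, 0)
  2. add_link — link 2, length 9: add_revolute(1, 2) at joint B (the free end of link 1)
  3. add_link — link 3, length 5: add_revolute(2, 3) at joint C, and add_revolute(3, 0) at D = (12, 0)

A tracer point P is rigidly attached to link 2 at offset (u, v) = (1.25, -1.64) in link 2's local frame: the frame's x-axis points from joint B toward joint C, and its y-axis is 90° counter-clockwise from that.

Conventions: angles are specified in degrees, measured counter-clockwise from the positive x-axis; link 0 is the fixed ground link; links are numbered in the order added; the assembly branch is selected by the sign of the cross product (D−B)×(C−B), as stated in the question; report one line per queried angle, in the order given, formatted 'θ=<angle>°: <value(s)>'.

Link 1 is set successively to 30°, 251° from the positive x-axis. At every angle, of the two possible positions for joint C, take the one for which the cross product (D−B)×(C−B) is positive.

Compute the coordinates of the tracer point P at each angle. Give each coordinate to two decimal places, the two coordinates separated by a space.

A=(0,0), D=(12.00,0)
θ=30°: B = A + 4.00·(cos30°, sin30°) = (3.4641, 2.0000)
θ=30°: |BD| = 8.7671
θ=30°: circle(B,9.00) ∩ circle(D,5.00): a=7.5773, h=4.8564
θ=30°:   candidates: C₊=(11.9495,4.9997) cross=42.576; C₋=(9.7337,-4.4569) cross=-42.576
θ=30°:   branch + wants cross > 0 → take C=(11.9495,4.9997) (cross=42.576)
θ=30°: ex = (C−B)/|BC| = (0.9428,0.3333); ey = (-0.3333,0.9428)
θ=30°: P = B + 1.25·ex + -1.64·ey = (5.1892,0.8704)
θ=251°: B = A + 4.00·(cos251°, sin251°) = (-1.3023, -3.7821)
θ=251°: |BD| = 13.8295
θ=251°: circle(B,9.00) ∩ circle(D,5.00): a=8.9394, h=1.0426
θ=251°:   candidates: C₊=(7.0112,-0.3344) cross=14.419; C₋=(7.5815,-2.3402) cross=-14.419
θ=251°:   branch + wants cross > 0 → take C=(7.0112,-0.3344) (cross=14.419)
θ=251°: ex = (C−B)/|BC| = (0.9237,0.3831); ey = (-0.3831,0.9237)
θ=251°: P = B + 1.25·ex + -1.64·ey = (0.4806,-4.8181)

θ=30°: 5.19 0.87
θ=251°: 0.48 -4.82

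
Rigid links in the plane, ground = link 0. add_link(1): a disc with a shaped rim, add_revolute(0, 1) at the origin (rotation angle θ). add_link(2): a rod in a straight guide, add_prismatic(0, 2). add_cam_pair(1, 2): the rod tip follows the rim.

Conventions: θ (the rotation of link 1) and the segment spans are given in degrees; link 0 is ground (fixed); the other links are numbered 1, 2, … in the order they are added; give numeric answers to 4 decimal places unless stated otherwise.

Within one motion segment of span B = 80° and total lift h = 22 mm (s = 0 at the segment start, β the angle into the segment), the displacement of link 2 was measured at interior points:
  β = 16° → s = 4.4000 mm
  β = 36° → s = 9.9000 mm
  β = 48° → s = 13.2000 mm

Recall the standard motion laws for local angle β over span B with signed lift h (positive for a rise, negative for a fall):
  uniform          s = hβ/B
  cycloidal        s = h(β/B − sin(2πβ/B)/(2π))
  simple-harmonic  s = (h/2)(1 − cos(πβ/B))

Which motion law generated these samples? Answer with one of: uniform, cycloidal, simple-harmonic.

candidates at β/B = r: uniform s = h·r (linear in β); cycloidal s = h·(r − sin(2πr)/(2π)); simple-harmonic s = (h/2)(1 − cos(πr))
β=16°: printed 4.4000 | uniform 4.4000, cycloidal 1.0700, simple-harmonic 2.1008
β=36°: printed 9.9000 | uniform 9.9000, cycloidal 8.8180, simple-harmonic 9.2792
β=48°: printed 13.2000 | uniform 13.2000, cycloidal 15.2581, simple-harmonic 14.3992
only one law matches every sample → uniform

uniform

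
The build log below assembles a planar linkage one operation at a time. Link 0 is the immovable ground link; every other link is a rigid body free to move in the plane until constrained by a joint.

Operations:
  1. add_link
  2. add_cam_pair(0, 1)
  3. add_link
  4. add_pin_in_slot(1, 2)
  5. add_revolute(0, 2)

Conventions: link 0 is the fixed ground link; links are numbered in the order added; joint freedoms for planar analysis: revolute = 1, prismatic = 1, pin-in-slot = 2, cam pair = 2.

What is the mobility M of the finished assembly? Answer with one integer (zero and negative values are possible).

link 0 = ground. State L|J1|J2 = 1|0|0
+link1  2|0|0
C(0,1) f=2→J2  2|0|1
+link2  3|0|1
PS(1,2) f=2→J2  3|0|2
R(0,2) f=1→J1  3|1|2
M = 3(3−1)−2·1−2 = 6−2−2 = 2

M = 2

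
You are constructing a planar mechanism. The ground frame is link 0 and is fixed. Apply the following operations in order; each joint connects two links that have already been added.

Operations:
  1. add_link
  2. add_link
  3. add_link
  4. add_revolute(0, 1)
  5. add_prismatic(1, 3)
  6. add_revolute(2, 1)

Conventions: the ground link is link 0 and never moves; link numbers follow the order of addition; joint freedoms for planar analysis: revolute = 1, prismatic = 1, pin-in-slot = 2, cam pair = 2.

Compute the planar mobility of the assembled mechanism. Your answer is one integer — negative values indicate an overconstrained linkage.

L=1 J1=0 J2=0
add link → L=2 J1=0 J2=0
add link → L=3 J1=0 J2=0
add link → L=4 J1=0 J2=0
R@0,1 dof=1 J1 → L=4 J1=1 J2=0
P@1,3 dof=1 J1 → L=4 J1=2 J2=0
R@2,1 dof=1 J1 → L=4 J1=3 J2=0
M=3(L−1)−2J1−J2=3·3−2·3−0=3

M = 3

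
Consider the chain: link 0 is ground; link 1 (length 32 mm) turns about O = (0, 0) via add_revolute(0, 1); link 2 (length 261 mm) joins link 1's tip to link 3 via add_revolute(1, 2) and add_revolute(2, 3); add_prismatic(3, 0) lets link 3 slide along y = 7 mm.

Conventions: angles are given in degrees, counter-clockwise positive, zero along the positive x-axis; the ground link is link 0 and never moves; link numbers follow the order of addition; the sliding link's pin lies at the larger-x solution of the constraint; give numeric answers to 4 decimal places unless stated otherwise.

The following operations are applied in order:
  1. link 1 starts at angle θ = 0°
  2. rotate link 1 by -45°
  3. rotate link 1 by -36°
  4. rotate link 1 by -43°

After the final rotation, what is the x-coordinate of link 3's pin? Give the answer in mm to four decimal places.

geometry: r = 32 mm, L = 261 mm, e = 7 mm; θ starts at 0°
rotate link 1 by -45°: θ ← 0° -45° = -45°
rotate link 1 by -36°: θ ← -45° -36° = -81°
rotate link 1 by -43°: θ ← -81° -43° = -124°
crank pin P = (r cos θ, r sin θ) = (-17.894173, -26.529202)
h = r sin θ − e = -26.529202 − 7 = -33.529202
x = r cos θ + √(L² − h²) = -17.894173 + 258.837386 = 240.943213

240.9432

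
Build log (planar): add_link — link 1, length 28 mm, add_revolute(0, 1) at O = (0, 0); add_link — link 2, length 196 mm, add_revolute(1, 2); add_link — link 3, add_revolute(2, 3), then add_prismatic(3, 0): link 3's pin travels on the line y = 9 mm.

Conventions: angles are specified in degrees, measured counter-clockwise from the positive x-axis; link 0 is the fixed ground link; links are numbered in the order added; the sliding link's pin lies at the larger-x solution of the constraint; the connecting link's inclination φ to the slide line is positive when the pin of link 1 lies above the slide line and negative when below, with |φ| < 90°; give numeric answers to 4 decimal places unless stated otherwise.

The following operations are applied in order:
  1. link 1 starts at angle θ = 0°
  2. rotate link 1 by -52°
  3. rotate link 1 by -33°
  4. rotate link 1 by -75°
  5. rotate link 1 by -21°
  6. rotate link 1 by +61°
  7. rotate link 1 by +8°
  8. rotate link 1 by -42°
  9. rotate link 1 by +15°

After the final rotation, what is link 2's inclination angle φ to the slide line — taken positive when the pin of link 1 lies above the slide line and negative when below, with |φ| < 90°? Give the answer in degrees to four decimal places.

geometry: r = 28 mm, L = 196 mm, e = 9 mm; θ starts at 0°
rotate link 1 by -52°: θ ← 0° -52° = -52°
rotate link 1 by -33°: θ ← -52° -33° = -85°
rotate link 1 by -75°: θ ← -85° -75° = -160°
rotate link 1 by -21°: θ ← -160° -21° = -181°
rotate link 1 by +61°: θ ← -181° +61° = -120°
rotate link 1 by +8°: θ ← -120° +8° = -112°
rotate link 1 by -42°: θ ← -112° -42° = -154°
rotate link 1 by +15°: θ ← -154° +15° = -139°
h = r sin θ − e = -18.369653 − 9 = -27.369653
sin φ = h / L = -27.369653 / 196 = -0.13964109
φ = arcsin(-0.13964109) = -8.027078°

-8.0271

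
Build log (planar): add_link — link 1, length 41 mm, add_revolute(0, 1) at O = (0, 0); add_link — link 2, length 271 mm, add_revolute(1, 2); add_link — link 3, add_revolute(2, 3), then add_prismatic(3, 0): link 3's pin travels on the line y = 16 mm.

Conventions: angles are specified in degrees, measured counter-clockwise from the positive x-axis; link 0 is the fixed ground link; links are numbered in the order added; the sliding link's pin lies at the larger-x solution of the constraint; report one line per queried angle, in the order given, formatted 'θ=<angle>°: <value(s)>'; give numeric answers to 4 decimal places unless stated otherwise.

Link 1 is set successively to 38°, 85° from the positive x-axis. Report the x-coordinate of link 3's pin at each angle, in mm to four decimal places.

geometry: r = 41 mm, L = 271 mm, e = 16 mm
θ=38°: crank pin P = (r cos θ, r sin θ) = (32.308441, 25.242120)
θ=38°: h = r sin θ − e = 25.242120 − 16 = 9.242120
θ=38°: x = r cos θ + √(L² − h²) = 32.308441 + 270.842359 = 303.150799
θ=85°: crank pin P = (r cos θ, r sin θ) = (3.573385, 40.843983)
θ=85°: h = r sin θ − e = 40.843983 − 16 = 24.843983
θ=85°: x = r cos θ + √(L² − h²) = 3.573385 + 269.858809 = 273.432194

θ=38°: 303.1508
θ=85°: 273.4322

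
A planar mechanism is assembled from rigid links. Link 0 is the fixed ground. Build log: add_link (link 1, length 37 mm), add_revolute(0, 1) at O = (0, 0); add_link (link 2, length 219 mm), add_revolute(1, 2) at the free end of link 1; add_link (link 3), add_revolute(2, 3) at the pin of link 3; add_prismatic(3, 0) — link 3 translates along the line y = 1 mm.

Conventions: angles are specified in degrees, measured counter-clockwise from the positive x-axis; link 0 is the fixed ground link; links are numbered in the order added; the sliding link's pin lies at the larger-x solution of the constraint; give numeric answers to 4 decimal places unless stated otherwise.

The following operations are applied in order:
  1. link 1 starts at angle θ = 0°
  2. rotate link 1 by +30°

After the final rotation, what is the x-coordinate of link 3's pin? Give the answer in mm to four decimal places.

geometry: r = 37 mm, L = 219 mm, e = 1 mm; θ starts at 0°
rotate link 1 by +30°: θ ← 0° +30° = 30°
crank pin P = (r cos θ, r sin θ) = (32.042940, 18.500000)
h = r sin θ − e = 18.500000 − 1 = 17.500000
x = r cos θ + √(L² − h²) = 32.042940 + 218.299679 = 250.342619

250.3426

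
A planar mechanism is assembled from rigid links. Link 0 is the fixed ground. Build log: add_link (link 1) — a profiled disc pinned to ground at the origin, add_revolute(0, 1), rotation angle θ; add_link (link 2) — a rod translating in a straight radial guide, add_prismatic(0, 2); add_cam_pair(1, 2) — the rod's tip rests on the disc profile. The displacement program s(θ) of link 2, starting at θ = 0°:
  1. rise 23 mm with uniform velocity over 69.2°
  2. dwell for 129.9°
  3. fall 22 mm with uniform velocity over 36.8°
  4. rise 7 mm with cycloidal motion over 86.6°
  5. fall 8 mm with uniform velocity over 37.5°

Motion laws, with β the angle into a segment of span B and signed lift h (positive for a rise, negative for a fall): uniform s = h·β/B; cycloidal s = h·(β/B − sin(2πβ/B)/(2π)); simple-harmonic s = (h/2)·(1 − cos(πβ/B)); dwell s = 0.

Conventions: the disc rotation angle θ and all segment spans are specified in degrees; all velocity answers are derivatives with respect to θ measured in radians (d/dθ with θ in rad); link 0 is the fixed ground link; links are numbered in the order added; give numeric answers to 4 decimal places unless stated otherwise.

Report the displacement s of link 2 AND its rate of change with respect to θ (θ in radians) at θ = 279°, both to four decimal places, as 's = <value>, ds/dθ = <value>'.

seg 1 [0°–69.2°] uniform, h=23: full span → s += 23 → s = 23.0000
seg 2 [69.2°–199.1°] dwell: s stays 23.0000
seg 3 [199.1°–235.9°] uniform, h=-22: full span → s += -22 → s = 1.0000
seg 4 [235.9°–322.5°] cycloidal, h=7: θ=279° here. β=43.1, B=86.6. 7·(0.4977 − sin(2π·0.4977)/(2π)) = 3.4677 → s = 4.4677
velocity in seg [235.9°–322.5°] (cycloidal), θ in radians: β = 43.1° = 0.7522 rad, B = 86.6° = 1.5115 rad; ds/dθ = (h/B)(1 − cos(2πβ/B)) = (7/1.5115)(1 − cos(2π·0.4977)) = 9.262110 mm/rad

s = 4.4677, ds/dθ = 9.2621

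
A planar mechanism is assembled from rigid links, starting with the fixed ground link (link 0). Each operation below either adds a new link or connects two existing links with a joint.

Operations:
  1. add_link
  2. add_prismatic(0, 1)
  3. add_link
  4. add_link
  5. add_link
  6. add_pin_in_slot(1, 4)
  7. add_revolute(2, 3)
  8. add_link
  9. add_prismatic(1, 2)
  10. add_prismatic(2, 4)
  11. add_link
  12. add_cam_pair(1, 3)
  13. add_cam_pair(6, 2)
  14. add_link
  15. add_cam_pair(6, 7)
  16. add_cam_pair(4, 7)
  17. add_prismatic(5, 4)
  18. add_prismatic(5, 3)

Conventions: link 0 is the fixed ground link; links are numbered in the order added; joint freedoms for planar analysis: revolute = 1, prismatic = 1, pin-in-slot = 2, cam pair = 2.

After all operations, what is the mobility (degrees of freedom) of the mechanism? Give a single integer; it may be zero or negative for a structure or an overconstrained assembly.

(L,J1,J2)=(1,0,0); link0 fixed
link1: (2,0,0)
P 0-1 [J1]: (2,1,0)
link2: (3,1,0)
link3: (4,1,0)
link4: (5,1,0)
PS 1-4 [J2]: (5,1,1)
R 2-3 [J1]: (5,2,1)
link5: (6,2,1)
P 1-2 [J1]: (6,3,1)
P 2-4 [J1]: (6,4,1)
link6: (7,4,1)
C 1-3 [J2]: (7,4,2)
C 6-2 [J2]: (7,4,3)
link7: (8,4,3)
C 6-7 [J2]: (8,4,4)
C 4-7 [J2]: (8,4,5)
P 5-4 [J1]: (8,5,5)
P 5-3 [J1]: (8,6,5)
Grübler: 3·7 − 2·6 − 5 = 4

M = 4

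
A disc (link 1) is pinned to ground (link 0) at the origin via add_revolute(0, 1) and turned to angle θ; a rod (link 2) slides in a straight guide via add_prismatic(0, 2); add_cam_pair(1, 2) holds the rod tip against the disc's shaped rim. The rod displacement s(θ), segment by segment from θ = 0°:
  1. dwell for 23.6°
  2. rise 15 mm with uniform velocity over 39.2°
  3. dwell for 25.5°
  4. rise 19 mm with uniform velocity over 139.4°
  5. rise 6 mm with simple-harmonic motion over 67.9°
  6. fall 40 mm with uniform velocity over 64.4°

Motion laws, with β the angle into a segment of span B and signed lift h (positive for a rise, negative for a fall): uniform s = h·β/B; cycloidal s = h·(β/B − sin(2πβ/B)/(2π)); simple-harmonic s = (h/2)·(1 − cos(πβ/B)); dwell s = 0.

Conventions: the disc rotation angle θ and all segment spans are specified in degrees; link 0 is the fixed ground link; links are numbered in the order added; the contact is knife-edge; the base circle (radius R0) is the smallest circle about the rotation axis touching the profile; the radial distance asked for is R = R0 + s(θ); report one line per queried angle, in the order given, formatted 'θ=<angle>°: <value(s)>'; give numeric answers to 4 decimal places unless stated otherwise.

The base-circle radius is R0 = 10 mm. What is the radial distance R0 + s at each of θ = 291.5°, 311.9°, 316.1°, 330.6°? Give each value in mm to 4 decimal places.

segment 1 (0° to 23.6°, dwell): s unchanged at 0.0000
segment 2 (23.6° to 62.8°, uniform, h = 15) is passed completely: s = 0.0000 + (15) = 15.0000
segment 3 (62.8° to 88.3°, dwell): s unchanged at 15.0000
segment 4 (88.3° to 227.7°, uniform, h = 19) is passed completely: s = 15.0000 + (19) = 34.0000
θ = 291.5° falls in segment 5 (227.7° to 295.6°, simple-harmonic, h = 6): β = 291.5 − 227.7 = 63.8°, B = 67.9°; Δs = 6/2·(1 − cos(π·0.9396)) = 5.9462; s = 34.0000 + 5.9462 = 39.9462
segment 5 (227.7° to 295.6°, simple-harmonic, h = 6) is passed completely: s = 34.0000 + (6) = 40.0000
θ = 311.9° falls in segment 6 (295.6° to 360°, uniform, h = -40): β = 311.9 − 295.6 = 16.3°, B = 64.4°; Δs = -40·16.3/64.4 = -10.1242; s = 40.0000 − 10.1242 = 29.8758
θ = 316.1° falls in segment 6 (295.6° to 360°, uniform, h = -40): β = 316.1 − 295.6 = 20.5°, B = 64.4°; Δs = -40·20.5/64.4 = -12.7329; s = 40.0000 − 12.7329 = 27.2671
θ = 330.6° falls in segment 6 (295.6° to 360°, uniform, h = -40): β = 330.6 − 295.6 = 35°, B = 64.4°; Δs = -40·35/64.4 = -21.7391; s = 40.0000 − 21.7391 = 18.2609
θ=291.5°: R = R0 + s = 10 + 39.9462 = 49.9462
θ=311.9°: R = R0 + s = 10 + 29.8758 = 39.8758
θ=316.1°: R = R0 + s = 10 + 27.2671 = 37.2671
θ=330.6°: R = R0 + s = 10 + 18.2609 = 28.2609

θ=291.5°: 49.9462
θ=311.9°: 39.8758
θ=316.1°: 37.2671
θ=330.6°: 28.2609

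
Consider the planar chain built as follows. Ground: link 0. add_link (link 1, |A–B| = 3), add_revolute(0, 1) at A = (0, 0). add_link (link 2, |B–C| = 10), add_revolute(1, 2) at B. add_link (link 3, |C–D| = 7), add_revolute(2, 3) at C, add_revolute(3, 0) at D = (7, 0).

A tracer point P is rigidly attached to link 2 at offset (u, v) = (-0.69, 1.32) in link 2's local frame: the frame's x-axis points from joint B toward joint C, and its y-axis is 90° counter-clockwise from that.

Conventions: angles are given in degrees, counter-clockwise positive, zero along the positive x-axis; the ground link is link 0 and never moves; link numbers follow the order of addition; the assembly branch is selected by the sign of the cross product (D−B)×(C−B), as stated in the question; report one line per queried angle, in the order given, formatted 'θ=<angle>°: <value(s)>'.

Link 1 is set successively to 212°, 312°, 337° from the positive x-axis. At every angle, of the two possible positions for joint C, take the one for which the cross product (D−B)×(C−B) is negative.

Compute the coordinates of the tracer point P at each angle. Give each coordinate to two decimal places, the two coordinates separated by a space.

A=(0,0), D=(7.00,0)
θ=212°: B = A + 3.00·(cos212°, sin212°) = (-2.5441, -1.5898)
θ=212°: |BD| = 9.6756
θ=212°: circle(B,10.00) ∩ circle(D,7.00): a=7.4733, h=6.6445
θ=212°:   candidates: C₊=(3.7359,6.1924) cross=64.290; C₋=(5.9193,-6.9161) cross=-64.290
θ=212°:   branch - wants cross < 0 → take C=(5.9193,-6.9161) (cross=-64.290)
θ=212°: ex = (C−B)/|BC| = (0.8463,-0.5326); ey = (0.5326,0.8463)
θ=212°: P = B + -0.69·ex + 1.32·ey = (-2.4250,-0.1051)
θ=312°: B = A + 3.00·(cos312°, sin312°) = (2.0074, -2.2294)
θ=312°: |BD| = 5.4678
θ=312°: circle(B,10.00) ∩ circle(D,7.00): a=7.3976, h=6.7287
θ=312°:   candidates: C₊=(6.0185,6.9309) cross=36.791; C₋=(11.5057,-5.3571) cross=-36.791
θ=312°:   branch - wants cross < 0 → take C=(11.5057,-5.3571) (cross=-36.791)
θ=312°: ex = (C−B)/|BC| = (0.9498,-0.3128); ey = (0.3128,0.9498)
θ=312°: P = B + -0.69·ex + 1.32·ey = (1.7649,-0.7598)
θ=337°: B = A + 3.00·(cos337°, sin337°) = (2.7615, -1.1722)
θ=337°: |BD| = 4.3976
θ=337°: circle(B,10.00) ∩ circle(D,7.00): a=7.9974, h=6.0034
θ=337°:   candidates: C₊=(8.8694,6.7458) cross=26.401; C₋=(12.0698,-4.8267) cross=-26.401
θ=337°:   branch - wants cross < 0 → take C=(12.0698,-4.8267) (cross=-26.401)
θ=337°: ex = (C−B)/|BC| = (0.9308,-0.3654); ey = (0.3654,0.9308)
θ=337°: P = B + -0.69·ex + 1.32·ey = (2.6016,0.3087)

θ=212°: -2.43 -0.11
θ=312°: 1.76 -0.76
θ=337°: 2.60 0.31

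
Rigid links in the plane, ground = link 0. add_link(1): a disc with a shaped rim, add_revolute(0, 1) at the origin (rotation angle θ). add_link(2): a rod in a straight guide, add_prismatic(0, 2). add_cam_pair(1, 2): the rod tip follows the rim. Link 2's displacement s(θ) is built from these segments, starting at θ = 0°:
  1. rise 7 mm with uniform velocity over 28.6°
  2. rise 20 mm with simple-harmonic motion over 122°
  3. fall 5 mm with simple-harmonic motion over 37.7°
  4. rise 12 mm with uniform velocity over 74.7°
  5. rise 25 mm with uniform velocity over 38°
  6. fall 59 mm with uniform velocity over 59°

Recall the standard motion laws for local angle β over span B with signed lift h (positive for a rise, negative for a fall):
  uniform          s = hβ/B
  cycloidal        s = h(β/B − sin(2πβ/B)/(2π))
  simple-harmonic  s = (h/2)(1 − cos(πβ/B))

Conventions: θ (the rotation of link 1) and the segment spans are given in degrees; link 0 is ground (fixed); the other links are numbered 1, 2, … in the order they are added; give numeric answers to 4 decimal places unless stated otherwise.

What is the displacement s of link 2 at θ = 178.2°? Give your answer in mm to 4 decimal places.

segment 1 (0° to 28.6°, uniform, h = 7) is passed completely: s = 0.0000 + (7) = 7.0000
segment 2 (28.6° to 150.6°, simple-harmonic, h = 20) is passed completely: s = 7.0000 + (20) = 27.0000
θ = 178.2° falls in segment 3 (150.6° to 188.3°, simple-harmonic, h = -5): β = 178.2 − 150.6 = 27.6°, B = 37.7°; Δs = -5/2·(1 − cos(π·0.7321)) = -4.1656; s = 27.0000 − 4.1656 = 22.8344

22.8344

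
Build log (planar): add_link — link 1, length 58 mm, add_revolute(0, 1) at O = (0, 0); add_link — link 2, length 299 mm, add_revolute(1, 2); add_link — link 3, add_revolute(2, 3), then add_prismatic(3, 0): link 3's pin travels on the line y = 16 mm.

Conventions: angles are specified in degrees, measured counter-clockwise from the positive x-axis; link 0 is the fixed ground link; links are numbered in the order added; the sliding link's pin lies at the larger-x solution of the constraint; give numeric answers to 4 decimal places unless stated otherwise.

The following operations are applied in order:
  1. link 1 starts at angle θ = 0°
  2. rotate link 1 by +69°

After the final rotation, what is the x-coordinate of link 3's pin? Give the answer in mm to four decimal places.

geometry: r = 58 mm, L = 299 mm, e = 16 mm; θ starts at 0°
rotate link 1 by +69°: θ ← 0° +69° = 69°
crank pin P = (r cos θ, r sin θ) = (20.785341, 54.147665)
h = r sin θ − e = 54.147665 − 16 = 38.147665
x = r cos θ + √(L² − h²) = 20.785341 + 296.556497 = 317.341838

317.3418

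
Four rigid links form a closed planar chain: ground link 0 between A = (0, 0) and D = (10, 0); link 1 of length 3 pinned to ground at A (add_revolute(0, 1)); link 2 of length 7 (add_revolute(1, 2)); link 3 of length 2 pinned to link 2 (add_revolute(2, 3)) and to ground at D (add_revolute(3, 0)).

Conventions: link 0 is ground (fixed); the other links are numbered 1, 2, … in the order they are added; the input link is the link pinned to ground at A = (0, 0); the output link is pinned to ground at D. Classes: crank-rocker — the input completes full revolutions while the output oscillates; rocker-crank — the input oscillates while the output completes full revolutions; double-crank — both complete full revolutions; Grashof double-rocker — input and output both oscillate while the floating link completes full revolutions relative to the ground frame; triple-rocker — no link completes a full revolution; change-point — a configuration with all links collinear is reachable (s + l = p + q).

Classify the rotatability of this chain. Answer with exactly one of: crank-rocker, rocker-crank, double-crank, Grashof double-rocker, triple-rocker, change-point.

lengths: ground=10, input=3, coupler=7, output=2
sorted: s=2 (shortest), l=10 (longest), p+q=10
s + l = 12 vs p + q = 10
s + l > p + q → non-Grashof → no link fully rotates → triple-rocker

triple-rocker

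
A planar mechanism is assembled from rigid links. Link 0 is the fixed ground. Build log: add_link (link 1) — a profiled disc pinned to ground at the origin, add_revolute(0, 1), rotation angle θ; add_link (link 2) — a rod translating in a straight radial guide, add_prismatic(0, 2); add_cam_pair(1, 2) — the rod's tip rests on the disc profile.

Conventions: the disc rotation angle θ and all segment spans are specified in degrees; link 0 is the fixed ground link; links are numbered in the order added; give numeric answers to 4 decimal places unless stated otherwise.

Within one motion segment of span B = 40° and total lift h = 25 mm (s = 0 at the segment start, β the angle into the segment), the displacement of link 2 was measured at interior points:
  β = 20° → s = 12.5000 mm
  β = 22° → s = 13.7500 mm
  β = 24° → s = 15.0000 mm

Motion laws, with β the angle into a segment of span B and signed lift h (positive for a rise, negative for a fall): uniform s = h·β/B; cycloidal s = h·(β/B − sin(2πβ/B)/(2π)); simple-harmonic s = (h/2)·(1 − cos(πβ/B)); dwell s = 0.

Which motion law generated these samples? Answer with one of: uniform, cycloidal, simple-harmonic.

candidates at β/B = r: uniform s = h·r (linear in β); cycloidal s = h·(r − sin(2πr)/(2π)); simple-harmonic s = (h/2)(1 − cos(πr))
β=20°: printed 12.5000 | uniform 12.5000, cycloidal 12.5000, simple-harmonic 12.5000
β=22°: printed 13.7500 | uniform 13.7500, cycloidal 14.9795, simple-harmonic 14.4554
β=24°: printed 15.0000 | uniform 15.0000, cycloidal 17.3387, simple-harmonic 16.3627
only one law matches every sample → uniform

uniform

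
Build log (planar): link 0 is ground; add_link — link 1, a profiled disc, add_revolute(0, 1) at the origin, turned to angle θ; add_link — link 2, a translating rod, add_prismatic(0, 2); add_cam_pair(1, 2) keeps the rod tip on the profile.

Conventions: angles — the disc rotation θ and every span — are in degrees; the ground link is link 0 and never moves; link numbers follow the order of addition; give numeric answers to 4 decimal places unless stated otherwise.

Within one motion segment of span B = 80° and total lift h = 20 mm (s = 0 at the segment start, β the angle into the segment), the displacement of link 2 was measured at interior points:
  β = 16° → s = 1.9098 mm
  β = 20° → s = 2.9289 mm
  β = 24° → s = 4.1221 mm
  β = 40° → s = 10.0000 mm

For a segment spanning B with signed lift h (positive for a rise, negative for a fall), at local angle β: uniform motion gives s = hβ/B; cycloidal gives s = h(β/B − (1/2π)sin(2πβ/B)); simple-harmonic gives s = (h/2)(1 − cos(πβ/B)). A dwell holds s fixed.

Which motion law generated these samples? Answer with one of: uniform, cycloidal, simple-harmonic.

candidates at β/B = r: uniform s = h·r (linear in β); cycloidal s = h·(r − sin(2πr)/(2π)); simple-harmonic s = (h/2)(1 − cos(πr))
β=16°: printed 1.9098 | uniform 4.0000, cycloidal 0.9727, simple-harmonic 1.9098
β=20°: printed 2.9289 | uniform 5.0000, cycloidal 1.8169, simple-harmonic 2.9289
β=24°: printed 4.1221 | uniform 6.0000, cycloidal 2.9727, simple-harmonic 4.1221
β=40°: printed 10.0000 | uniform 10.0000, cycloidal 10.0000, simple-harmonic 10.0000
only one law matches every sample → simple-harmonic

simple-harmonic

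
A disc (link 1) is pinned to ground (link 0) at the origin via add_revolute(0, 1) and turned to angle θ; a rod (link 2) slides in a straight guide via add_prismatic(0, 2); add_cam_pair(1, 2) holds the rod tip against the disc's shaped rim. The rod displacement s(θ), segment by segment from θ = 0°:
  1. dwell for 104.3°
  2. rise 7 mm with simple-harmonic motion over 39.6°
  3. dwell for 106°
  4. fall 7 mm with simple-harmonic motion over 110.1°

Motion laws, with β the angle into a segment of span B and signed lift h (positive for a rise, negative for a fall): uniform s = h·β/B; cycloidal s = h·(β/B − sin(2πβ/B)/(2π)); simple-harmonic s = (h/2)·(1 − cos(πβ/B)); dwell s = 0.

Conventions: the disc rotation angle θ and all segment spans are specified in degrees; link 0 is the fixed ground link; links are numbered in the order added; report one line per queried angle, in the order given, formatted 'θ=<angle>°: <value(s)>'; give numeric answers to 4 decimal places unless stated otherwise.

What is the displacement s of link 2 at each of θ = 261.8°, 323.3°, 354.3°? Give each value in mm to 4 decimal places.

segment 1 (0° to 104.3°, dwell): s unchanged at 0.0000
segment 2 (104.3° to 143.9°, simple-harmonic, h = 7) is passed completely: s = 0.0000 + (7) = 7.0000
segment 3 (143.9° to 249.9°, dwell): s unchanged at 7.0000
θ = 261.8° falls in segment 4 (249.9° to 360°, simple-harmonic, h = -7): β = 261.8 − 249.9 = 11.9°, B = 110.1°; Δs = -7/2·(1 − cos(π·0.1081)) = -0.1998; s = 7.0000 − 0.1998 = 6.8002
θ = 323.3° falls in segment 4 (249.9° to 360°, simple-harmonic, h = -7): β = 323.3 − 249.9 = 73.4°, B = 110.1°; Δs = -7/2·(1 − cos(π·0.6667)) = -5.2500; s = 7.0000 − 5.2500 = 1.7500
θ = 354.3° falls in segment 4 (249.9° to 360°, simple-harmonic, h = -7): β = 354.3 − 249.9 = 104.4°, B = 110.1°; Δs = -7/2·(1 − cos(π·0.9482)) = -6.9538; s = 7.0000 − 6.9538 = 0.0462

θ=261.8°: 6.8002
θ=323.3°: 1.7500
θ=354.3°: 0.0462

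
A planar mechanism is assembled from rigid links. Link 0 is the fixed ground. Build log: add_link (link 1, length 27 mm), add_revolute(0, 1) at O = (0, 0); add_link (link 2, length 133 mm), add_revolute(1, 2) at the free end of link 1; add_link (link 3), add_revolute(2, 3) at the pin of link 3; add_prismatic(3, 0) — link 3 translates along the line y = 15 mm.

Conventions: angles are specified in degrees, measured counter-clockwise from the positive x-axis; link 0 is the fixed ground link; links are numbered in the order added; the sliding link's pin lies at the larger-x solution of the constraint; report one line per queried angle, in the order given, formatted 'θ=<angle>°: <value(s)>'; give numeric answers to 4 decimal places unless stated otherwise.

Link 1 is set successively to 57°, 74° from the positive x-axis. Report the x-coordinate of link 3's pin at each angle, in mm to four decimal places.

geometry: r = 27 mm, L = 133 mm, e = 15 mm
θ=57°: crank pin P = (r cos θ, r sin θ) = (14.705254, 22.644105)
θ=57°: h = r sin θ − e = 22.644105 − 15 = 7.644105
θ=57°: x = r cos θ + √(L² − h²) = 14.705254 + 132.780148 = 147.485402
θ=74°: crank pin P = (r cos θ, r sin θ) = (7.442209, 25.954066)
θ=74°: h = r sin θ − e = 25.954066 − 15 = 10.954066
θ=74°: x = r cos θ + √(L² − h²) = 7.442209 + 132.548136 = 139.990345

θ=57°: 147.4854
θ=74°: 139.9903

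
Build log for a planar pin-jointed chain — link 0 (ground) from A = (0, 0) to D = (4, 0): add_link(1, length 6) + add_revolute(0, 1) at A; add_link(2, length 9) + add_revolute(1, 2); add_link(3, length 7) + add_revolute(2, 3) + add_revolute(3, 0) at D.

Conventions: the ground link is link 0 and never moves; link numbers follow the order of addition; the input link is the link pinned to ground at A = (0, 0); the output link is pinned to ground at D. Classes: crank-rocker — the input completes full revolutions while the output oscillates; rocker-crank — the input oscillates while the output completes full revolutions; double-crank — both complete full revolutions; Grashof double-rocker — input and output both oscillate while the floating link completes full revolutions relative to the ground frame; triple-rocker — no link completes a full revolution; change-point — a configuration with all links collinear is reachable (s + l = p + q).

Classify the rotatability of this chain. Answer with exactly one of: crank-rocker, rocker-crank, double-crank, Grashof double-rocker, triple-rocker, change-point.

lengths: ground=4, input=6, coupler=9, output=7
sorted: s=4 (shortest), l=9 (longest), p+q=13
s + l = 13 vs p + q = 13
s + l = p + q → change-point (collinear configuration reachable)

change-point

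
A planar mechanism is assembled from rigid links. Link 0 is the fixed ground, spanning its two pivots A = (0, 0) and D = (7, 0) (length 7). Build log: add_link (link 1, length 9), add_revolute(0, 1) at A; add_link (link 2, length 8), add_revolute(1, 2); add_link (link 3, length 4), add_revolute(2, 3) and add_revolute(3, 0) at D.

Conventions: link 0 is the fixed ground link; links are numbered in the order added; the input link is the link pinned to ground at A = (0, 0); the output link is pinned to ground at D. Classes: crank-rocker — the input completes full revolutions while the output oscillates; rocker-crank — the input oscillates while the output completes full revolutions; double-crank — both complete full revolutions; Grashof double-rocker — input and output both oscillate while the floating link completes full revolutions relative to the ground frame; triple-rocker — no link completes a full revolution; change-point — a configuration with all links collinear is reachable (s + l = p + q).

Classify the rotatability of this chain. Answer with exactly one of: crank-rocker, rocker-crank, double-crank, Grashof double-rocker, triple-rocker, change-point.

lengths: ground=7, input=9, coupler=8, output=4
sorted: s=4 (shortest), l=9 (longest), p+q=15
s + l = 13 vs p + q = 15
s + l < p + q (Grashof) with shortest = output link → rocker-crank

rocker-crank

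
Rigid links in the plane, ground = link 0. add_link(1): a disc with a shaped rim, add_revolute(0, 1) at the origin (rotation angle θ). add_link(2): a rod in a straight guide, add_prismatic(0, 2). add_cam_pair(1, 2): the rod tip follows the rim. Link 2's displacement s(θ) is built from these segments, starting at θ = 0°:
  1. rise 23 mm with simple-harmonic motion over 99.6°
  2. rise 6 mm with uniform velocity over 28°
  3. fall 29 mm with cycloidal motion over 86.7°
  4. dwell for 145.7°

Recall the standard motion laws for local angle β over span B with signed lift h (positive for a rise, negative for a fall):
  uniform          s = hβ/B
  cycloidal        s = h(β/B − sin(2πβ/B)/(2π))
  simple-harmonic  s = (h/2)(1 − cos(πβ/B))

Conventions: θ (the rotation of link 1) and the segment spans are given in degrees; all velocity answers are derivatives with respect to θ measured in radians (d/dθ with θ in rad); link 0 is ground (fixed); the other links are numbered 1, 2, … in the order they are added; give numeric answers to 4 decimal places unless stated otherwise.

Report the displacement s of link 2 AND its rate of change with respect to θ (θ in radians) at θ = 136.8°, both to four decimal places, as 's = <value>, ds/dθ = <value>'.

segment 1 (0° to 99.6°, simple-harmonic, h = 23) is passed completely: s = 0.0000 + (23) = 23.0000
segment 2 (99.6° to 127.6°, uniform, h = 6) is passed completely: s = 23.0000 + (6) = 29.0000
θ = 136.8° falls in segment 3 (127.6° to 214.3°, cycloidal, h = -29): β = 136.8 − 127.6 = 9.2°, B = 86.7°; Δs = -29·(0.1061 − sin(2π·0.1061)/(2π)) = -0.2230; s = 29.0000 − 0.2230 = 28.7770
velocity in seg [127.6°–214.3°] (cycloidal), θ in radians: β = 9.2° = 0.1606 rad, B = 86.7° = 1.5132 rad; ds/dθ = (h/B)(1 − cos(2πβ/B)) = ((-29)/1.5132)(1 − cos(2π·0.1061)) = -4.104127 mm/rad

s = 28.7770, ds/dθ = -4.1041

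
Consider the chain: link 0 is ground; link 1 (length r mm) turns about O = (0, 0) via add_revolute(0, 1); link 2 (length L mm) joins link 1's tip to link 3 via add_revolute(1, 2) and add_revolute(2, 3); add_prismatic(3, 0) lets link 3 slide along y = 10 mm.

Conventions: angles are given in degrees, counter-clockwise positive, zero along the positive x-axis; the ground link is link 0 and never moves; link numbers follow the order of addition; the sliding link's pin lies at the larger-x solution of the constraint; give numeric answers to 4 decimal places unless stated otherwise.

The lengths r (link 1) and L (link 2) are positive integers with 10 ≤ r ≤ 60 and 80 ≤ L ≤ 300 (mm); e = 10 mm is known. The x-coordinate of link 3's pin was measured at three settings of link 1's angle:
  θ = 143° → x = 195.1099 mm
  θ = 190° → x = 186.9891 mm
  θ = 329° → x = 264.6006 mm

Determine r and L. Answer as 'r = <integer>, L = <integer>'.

constraint per measurement: (x − r cos θ)² + (r sin θ − e)² = L²
subtracting the θ₁ and θ₂ equations cancels the r² and L² terms:
r = (x₁² − x₂²) / (2[(x₁cos θ₁ + e sin θ₁) − (x₂cos θ₂ + e sin θ₂)]) = 42.9995 → r = 43
L² = (x₁ − r cos θ₁)² + (r sin θ₁ − e)² = 52899.9779 → L = 230.0000 → L = 230
check at θ₃=329°: x = 264.6006 (printed 264.6006) ✓

r = 43, L = 230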